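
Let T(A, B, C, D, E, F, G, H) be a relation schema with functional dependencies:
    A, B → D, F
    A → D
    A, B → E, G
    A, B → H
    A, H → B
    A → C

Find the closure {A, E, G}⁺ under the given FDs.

{A, C, D, E, G}

Start with {A, E, G}.
A → D applies; add {D} → now {A, D, E, G}.
A → C applies; add {C} → now {A, C, D, E, G}.
No further FD applies.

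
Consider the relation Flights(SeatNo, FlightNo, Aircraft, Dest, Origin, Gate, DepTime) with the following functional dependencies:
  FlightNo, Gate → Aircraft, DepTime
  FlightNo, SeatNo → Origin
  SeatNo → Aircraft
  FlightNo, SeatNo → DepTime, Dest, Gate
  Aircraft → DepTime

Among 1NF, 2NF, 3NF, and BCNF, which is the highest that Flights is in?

1NF

Candidate key: {FlightNo, SeatNo}. Prime attributes: {FlightNo, SeatNo}.
For FlightNo, Gate → Aircraft, DepTime we have {FlightNo, Gate}⁺ = {Aircraft, DepTime, FlightNo, Gate}; {FlightNo, Gate} is not a superkey, so BCNF fails.
FlightNo, Gate → Aircraft, DepTime determines the non-prime attributes {Aircraft, DepTime} from a non-superkey — 3NF is violated.
The proper key subset {SeatNo} of {FlightNo, SeatNo} determines non-prime {Aircraft, DepTime}, so the relation is not even in 2NF.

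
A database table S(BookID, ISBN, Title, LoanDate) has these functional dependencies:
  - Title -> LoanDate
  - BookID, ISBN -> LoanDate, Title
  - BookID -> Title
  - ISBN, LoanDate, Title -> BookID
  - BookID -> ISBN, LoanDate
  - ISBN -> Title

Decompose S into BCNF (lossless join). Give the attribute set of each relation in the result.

Candidate keys of the original relation: {BookID}, {ISBN}.
In {BookID, ISBN, LoanDate, Title}, {Title} is not a superkey ({Title}⁺ restricted to this set is {LoanDate, Title}), so split on Title -> LoanDate into {LoanDate, Title} and {BookID, ISBN, Title}.
{LoanDate, Title} is in BCNF.
{BookID, ISBN, Title} is in BCNF.

{BookID, ISBN, Title}; {LoanDate, Title}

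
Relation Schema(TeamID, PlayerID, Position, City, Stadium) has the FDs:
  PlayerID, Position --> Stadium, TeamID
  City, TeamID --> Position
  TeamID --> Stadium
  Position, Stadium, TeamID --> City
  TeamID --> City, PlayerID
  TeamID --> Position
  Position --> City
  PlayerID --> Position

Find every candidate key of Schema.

{PlayerID}, {TeamID}

Closure of {PlayerID} is {City, PlayerID, Position, Stadium, TeamID}, the whole schema; {PlayerID} is a candidate key.
Closure of {TeamID} is {City, PlayerID, Position, Stadium, TeamID}, the whole schema; {TeamID} is a candidate key.
No proper subset of any of these is a key, and no other minimal superkey exists.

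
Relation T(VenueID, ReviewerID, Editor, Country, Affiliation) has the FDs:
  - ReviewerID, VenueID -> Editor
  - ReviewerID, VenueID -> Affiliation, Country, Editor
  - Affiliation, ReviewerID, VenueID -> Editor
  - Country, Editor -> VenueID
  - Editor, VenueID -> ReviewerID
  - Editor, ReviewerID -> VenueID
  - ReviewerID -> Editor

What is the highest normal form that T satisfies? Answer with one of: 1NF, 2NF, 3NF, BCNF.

Candidate keys: {Country, Editor}, {Editor, VenueID}, {ReviewerID}. Prime attributes: {Country, Editor, ReviewerID, VenueID}.
Every FD has a superkey on the left, so the relation is in BCNF.

BCNF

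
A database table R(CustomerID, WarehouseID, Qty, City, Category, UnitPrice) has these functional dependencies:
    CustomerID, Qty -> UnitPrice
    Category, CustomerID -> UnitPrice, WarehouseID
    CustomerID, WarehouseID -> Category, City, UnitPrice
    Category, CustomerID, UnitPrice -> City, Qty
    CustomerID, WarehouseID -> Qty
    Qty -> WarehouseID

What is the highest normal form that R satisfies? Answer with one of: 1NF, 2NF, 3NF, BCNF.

3NF

Candidate keys: {Category, CustomerID}, {CustomerID, Qty}, {CustomerID, WarehouseID}. Prime attributes: {Category, CustomerID, Qty, WarehouseID}.
Qty -> WarehouseID breaks BCNF: {Qty}⁺ = {Qty, WarehouseID}, so {Qty} is not a superkey.
Its right-hand attributes {WarehouseID} are all prime, as are those of every other non-superkey FD — the relation is in 3NF.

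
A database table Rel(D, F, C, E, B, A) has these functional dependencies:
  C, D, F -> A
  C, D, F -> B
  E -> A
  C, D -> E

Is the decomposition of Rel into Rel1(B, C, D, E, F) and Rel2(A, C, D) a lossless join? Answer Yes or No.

Common attributes: {C, D}; their closure is {A, C, D, E}.
Rel2 is contained in that closure, so Rel1 ∩ Rel2 -> Rel2 holds and the join is lossless.

Yes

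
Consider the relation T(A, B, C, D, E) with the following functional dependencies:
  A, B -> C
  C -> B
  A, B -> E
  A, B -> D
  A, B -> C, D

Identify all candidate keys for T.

Attributes never on any right-hand side: {A} — every candidate key must contain it.
{A, B}⁺ = {A, B, C, D, E}, which is every attribute, so {A, B} is a candidate key.
{A, C}⁺ = {A, B, C, D, E}, which is every attribute, so {A, C} is a candidate key.
No proper subset of any of these is a key, and no other minimal superkey exists.

{A, B}, {A, C}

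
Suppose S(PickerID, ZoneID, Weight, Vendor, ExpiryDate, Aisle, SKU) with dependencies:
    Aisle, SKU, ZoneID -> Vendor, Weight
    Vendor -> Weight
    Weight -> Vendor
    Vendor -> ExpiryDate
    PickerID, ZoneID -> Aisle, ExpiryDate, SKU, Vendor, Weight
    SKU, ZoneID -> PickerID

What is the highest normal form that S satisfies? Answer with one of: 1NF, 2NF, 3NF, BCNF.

Candidate keys: {PickerID, ZoneID}, {SKU, ZoneID}. Prime attributes: {PickerID, SKU, ZoneID}.
Vendor -> Weight breaks BCNF: {Vendor}⁺ = {ExpiryDate, Vendor, Weight}, so {Vendor} is not a superkey.
Vendor -> Weight determines the non-prime attribute {Weight} from a non-superkey — 3NF is violated.
No proper subset of a key has a non-prime attribute in its closure, so there is no partial dependency; 2NF holds.

2NF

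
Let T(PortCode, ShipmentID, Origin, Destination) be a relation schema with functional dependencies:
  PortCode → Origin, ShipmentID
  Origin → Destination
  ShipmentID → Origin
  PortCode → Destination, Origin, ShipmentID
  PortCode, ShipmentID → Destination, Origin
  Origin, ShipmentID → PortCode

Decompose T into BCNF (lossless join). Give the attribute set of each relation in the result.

{Destination, Origin}; {Origin, PortCode, ShipmentID}

Candidate keys of the original relation: {PortCode}, {ShipmentID}.
In {Destination, Origin, PortCode, ShipmentID}, {Origin} is not a superkey ({Origin}⁺ restricted to this set is {Destination, Origin}), so split on Origin → Destination into {Destination, Origin} and {Origin, PortCode, ShipmentID}.
{Destination, Origin} has no BCNF violation.
{Origin, PortCode, ShipmentID} has no BCNF violation.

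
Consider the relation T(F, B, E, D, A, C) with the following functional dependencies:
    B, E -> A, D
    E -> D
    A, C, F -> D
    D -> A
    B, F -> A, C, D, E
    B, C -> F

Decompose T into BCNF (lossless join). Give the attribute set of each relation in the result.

Candidate keys of the original relation: {B, C}, {B, F}.
In {A, B, C, D, E, F}, {B, E} is not a superkey ({B, E}⁺ restricted to this set is {A, B, D, E}), so split on B, E -> A, D into {A, B, D, E} and {B, C, E, F}.
In {A, B, D, E}, {E} is not a superkey ({E}⁺ restricted to this set is {A, D, E}), so split on E -> A, D into {A, D, E} and {B, E}.
In {A, D, E}, {D} is not a superkey ({D}⁺ restricted to this set is {A, D}), so split on D -> A into {A, D} and {D, E}.
{A, D}: every determinant is a superkey — BCNF.
{D, E}: every determinant is a superkey — BCNF.
{B, E}: every determinant is a superkey — BCNF.
{B, C, E, F}: every determinant is a superkey — BCNF.

{A, D}; {B, C, E, F}; {D, E}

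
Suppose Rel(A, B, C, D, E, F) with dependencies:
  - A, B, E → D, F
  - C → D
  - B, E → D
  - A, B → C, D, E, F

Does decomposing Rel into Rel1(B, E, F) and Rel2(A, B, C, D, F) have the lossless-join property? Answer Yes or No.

The shared attributes are {B, F} and {B, F}⁺ = {B, F}.
Neither Rel1 nor Rel2 is contained in that closure, so the decomposition is lossy.

No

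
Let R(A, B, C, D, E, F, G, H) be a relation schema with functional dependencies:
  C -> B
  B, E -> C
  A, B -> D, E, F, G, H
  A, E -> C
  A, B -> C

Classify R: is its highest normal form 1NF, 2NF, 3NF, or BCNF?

Candidate keys: {A, B}, {A, C}, {A, E}. Prime attributes: {A, B, C, E}.
C -> B breaks BCNF: {C}⁺ = {B, C}, so {C} is not a superkey.
Since {B} ⊆ prime attributes and every other non-superkey FD also has a prime right side, the schema is in 3NF.

3NF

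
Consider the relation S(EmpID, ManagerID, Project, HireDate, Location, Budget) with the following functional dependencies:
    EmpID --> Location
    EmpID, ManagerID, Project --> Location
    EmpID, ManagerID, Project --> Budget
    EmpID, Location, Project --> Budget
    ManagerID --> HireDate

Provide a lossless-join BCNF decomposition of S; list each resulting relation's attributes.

{Budget, EmpID, Project}; {EmpID, Location}; {EmpID, ManagerID, Project}; {HireDate, ManagerID}

Candidate key of the original relation: {EmpID, ManagerID, Project}.
Within {Budget, EmpID, HireDate, Location, ManagerID, Project}: {EmpID}⁺ ∩ {Budget, EmpID, HireDate, Location, ManagerID, Project} = {EmpID, Location}, not the whole set, so EmpID --> Location violates BCNF; decompose into {EmpID, Location} and {Budget, EmpID, HireDate, ManagerID, Project}.
{EmpID, Location}: every determinant is a superkey — BCNF.
Within {Budget, EmpID, HireDate, ManagerID, Project}: {ManagerID}⁺ ∩ {Budget, EmpID, HireDate, ManagerID, Project} = {HireDate, ManagerID}, not the whole set, so ManagerID --> HireDate violates BCNF; decompose into {HireDate, ManagerID} and {Budget, EmpID, ManagerID, Project}.
{HireDate, ManagerID}: every determinant is a superkey — BCNF.
Within {Budget, EmpID, ManagerID, Project}: {EmpID, Project}⁺ ∩ {Budget, EmpID, ManagerID, Project} = {Budget, EmpID, Project}, not the whole set, so EmpID, Project --> Budget violates BCNF; decompose into {Budget, EmpID, Project} and {EmpID, ManagerID, Project}.
{Budget, EmpID, Project}: every determinant is a superkey — BCNF.
{EmpID, ManagerID, Project}: every determinant is a superkey — BCNF.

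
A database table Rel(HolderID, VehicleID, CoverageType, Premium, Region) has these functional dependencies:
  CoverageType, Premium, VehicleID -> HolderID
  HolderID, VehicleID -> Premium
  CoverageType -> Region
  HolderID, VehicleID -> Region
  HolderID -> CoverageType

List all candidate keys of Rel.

{VehicleID} never appears on the right of any FD, so every key must include it.
{HolderID, VehicleID}⁺ = {CoverageType, HolderID, Premium, Region, VehicleID}, which is every attribute, so {HolderID, VehicleID} is a candidate key.
{CoverageType, Premium, VehicleID}⁺ = {CoverageType, HolderID, Premium, Region, VehicleID}, which is every attribute, so {CoverageType, Premium, VehicleID} is a candidate key.
Any other superkey properly contains one of these, so there are no further candidate keys.

{CoverageType, Premium, VehicleID}, {HolderID, VehicleID}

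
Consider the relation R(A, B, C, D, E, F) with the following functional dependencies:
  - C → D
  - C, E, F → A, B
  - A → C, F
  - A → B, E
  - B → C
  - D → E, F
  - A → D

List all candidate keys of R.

{A}⁺ = {A, B, C, D, E, F} — all of the relation — so {A} is a candidate key.
{B}⁺ = {A, B, C, D, E, F} — all of the relation — so {B} is a candidate key.
{C}⁺ = {A, B, C, D, E, F} — all of the relation — so {C} is a candidate key.
These are minimal and exhaustive — every other superkey contains one of them.

{A}, {B}, {C}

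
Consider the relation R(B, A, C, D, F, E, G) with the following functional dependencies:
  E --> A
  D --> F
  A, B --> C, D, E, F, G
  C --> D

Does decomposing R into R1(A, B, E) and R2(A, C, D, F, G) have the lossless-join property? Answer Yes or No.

No

Common attributes: {A}; their closure is {A}.
Neither R1 nor R2 is contained in that closure, so the decomposition is lossy.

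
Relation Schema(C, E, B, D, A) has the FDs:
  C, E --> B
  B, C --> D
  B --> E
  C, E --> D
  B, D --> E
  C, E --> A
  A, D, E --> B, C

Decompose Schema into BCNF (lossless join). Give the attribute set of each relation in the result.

Candidate keys of the original relation: {A, B, D}, {A, D, E}, {B, C}, {C, E}.
Within {A, B, C, D, E}: {B}⁺ ∩ {A, B, C, D, E} = {B, E}, not the whole set, so B --> E violates BCNF; decompose into {B, E} and {A, B, C, D}.
{B, E}: every determinant is a superkey — BCNF.
{A, B, C, D}: every determinant is a superkey — BCNF.

{A, B, C, D}; {B, E}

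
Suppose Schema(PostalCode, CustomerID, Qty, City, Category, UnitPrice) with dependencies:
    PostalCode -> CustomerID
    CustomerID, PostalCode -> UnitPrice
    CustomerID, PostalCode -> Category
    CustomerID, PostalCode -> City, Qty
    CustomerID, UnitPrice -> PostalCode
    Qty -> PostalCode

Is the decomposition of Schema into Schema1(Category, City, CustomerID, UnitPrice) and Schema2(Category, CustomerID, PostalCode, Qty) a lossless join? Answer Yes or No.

Schema1 ∩ Schema2 = {Category, CustomerID}; its closure under F is {Category, CustomerID}.
Neither Schema1 nor Schema2 is contained in that closure, so the decomposition is lossy.

No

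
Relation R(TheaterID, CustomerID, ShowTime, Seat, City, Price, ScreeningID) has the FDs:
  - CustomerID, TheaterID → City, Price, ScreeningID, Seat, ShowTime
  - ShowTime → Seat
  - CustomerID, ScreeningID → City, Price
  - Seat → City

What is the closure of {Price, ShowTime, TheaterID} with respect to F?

{City, Price, Seat, ShowTime, TheaterID}

Start with {Price, ShowTime, TheaterID}.
ShowTime → Seat applies; add {Seat} → now {Price, Seat, ShowTime, TheaterID}.
Seat → City applies; add {City} → now {City, Price, Seat, ShowTime, TheaterID}.
No further FD applies.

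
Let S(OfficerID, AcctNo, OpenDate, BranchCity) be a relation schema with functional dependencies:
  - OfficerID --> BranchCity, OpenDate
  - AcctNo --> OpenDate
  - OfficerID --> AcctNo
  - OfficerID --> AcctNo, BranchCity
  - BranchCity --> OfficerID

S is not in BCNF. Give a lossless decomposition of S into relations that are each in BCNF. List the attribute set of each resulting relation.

Candidate keys of the original relation: {BranchCity}, {OfficerID}.
In {AcctNo, BranchCity, OfficerID, OpenDate}, {AcctNo} is not a superkey ({AcctNo}⁺ restricted to this set is {AcctNo, OpenDate}), so split on AcctNo --> OpenDate into {AcctNo, OpenDate} and {AcctNo, BranchCity, OfficerID}.
{AcctNo, OpenDate} is in BCNF.
{AcctNo, BranchCity, OfficerID} is in BCNF.

{AcctNo, BranchCity, OfficerID}; {AcctNo, OpenDate}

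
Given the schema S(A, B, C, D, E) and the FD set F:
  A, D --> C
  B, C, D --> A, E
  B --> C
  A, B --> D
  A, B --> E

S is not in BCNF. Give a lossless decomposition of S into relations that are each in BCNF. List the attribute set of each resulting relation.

{A, B, D, E}; {A, C, D}

Candidate keys of the original relation: {A, B}, {B, D}.
{A, B, C, D, E}: {A, D} determines {A, C, D} here but is not a superkey — split on A, D --> C, giving {A, C, D} and {A, B, D, E}.
{A, C, D} has no BCNF violation.
{A, B, D, E} has no BCNF violation.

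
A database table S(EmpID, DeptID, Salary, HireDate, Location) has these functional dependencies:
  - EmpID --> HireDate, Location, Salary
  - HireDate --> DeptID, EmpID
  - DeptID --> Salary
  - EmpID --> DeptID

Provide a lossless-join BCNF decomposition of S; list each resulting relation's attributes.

Candidate keys of the original relation: {EmpID}, {HireDate}.
Within {DeptID, EmpID, HireDate, Location, Salary}: {DeptID}⁺ ∩ {DeptID, EmpID, HireDate, Location, Salary} = {DeptID, Salary}, not the whole set, so DeptID --> Salary violates BCNF; decompose into {DeptID, Salary} and {DeptID, EmpID, HireDate, Location}.
{DeptID, Salary} has no BCNF violation.
{DeptID, EmpID, HireDate, Location} has no BCNF violation.

{DeptID, EmpID, HireDate, Location}; {DeptID, Salary}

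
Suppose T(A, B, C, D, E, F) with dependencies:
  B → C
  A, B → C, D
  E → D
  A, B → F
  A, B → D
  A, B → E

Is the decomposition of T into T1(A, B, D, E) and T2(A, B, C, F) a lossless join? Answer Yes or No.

Yes

The shared attributes are {A, B} and {A, B}⁺ = {A, B, C, D, E, F}.
This includes all of T1, so the common attributes are a superkey of T1 — the join is lossless.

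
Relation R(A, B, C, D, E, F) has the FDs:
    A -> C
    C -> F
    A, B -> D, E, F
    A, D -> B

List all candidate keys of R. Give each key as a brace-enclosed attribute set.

{A, B}, {A, D}

No FD produces {A}, so it must be in every candidate key.
Closure of {A, B} is {A, B, C, D, E, F}, the whole schema; {A, B} is a candidate key.
Closure of {A, D} is {A, B, C, D, E, F}, the whole schema; {A, D} is a candidate key.
These are minimal and exhaustive — every other superkey contains one of them.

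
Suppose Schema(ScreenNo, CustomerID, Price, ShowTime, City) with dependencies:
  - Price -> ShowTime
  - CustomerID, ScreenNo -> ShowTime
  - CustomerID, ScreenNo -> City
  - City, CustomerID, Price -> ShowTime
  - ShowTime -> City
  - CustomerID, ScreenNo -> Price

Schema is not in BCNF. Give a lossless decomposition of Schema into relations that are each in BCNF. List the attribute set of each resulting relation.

Candidate key of the original relation: {CustomerID, ScreenNo}.
Within {City, CustomerID, Price, ScreenNo, ShowTime}: {Price}⁺ ∩ {City, CustomerID, Price, ScreenNo, ShowTime} = {City, Price, ShowTime}, not the whole set, so Price -> City, ShowTime violates BCNF; decompose into {City, Price, ShowTime} and {CustomerID, Price, ScreenNo}.
Within {City, Price, ShowTime}: {ShowTime}⁺ ∩ {City, Price, ShowTime} = {City, ShowTime}, not the whole set, so ShowTime -> City violates BCNF; decompose into {City, ShowTime} and {Price, ShowTime}.
{City, ShowTime}: every determinant is a superkey — BCNF.
{Price, ShowTime}: every determinant is a superkey — BCNF.
{CustomerID, Price, ScreenNo}: every determinant is a superkey — BCNF.

{City, ShowTime}; {CustomerID, Price, ScreenNo}; {Price, ShowTime}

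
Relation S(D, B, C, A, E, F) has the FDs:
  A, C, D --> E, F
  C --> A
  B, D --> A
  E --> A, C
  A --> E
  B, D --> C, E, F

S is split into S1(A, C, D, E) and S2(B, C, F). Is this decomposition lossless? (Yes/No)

No

S1 ∩ S2 = {C}; its closure under F is {A, C, E}.
S1 ⊄ {A, C, E} and S2 ⊄ {A, C, E}, so the split is lossy.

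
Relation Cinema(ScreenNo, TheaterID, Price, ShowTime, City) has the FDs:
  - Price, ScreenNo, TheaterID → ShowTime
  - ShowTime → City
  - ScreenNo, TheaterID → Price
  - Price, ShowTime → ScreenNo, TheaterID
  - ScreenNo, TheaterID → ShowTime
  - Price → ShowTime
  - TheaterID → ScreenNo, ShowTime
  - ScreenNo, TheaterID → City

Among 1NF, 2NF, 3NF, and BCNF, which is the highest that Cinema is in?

Candidate keys: {Price}, {TheaterID}. Prime attributes: {Price, TheaterID}.
ShowTime → City: {ShowTime}⁺ = {City, ShowTime}, which is not all of the attributes, so the left side is not a superkey — BCNF is violated.
Because {City} is non-prime and the left side of ShowTime → City is not a superkey, the relation is not in 3NF.
All keys have size 1, which rules out partial dependencies — 2NF is satisfied.

2NF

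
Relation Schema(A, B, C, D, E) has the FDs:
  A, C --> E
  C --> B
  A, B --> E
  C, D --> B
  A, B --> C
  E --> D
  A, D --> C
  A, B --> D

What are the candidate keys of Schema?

{A, B}, {A, C}, {A, D}, {A, E}

Attributes never on any right-hand side: {A} — every candidate key must contain it.
{A, B}⁺ = {A, B, C, D, E} — all of the relation — so {A, B} is a candidate key.
{A, C}⁺ = {A, B, C, D, E} — all of the relation — so {A, C} is a candidate key.
{A, D}⁺ = {A, B, C, D, E} — all of the relation — so {A, D} is a candidate key.
{A, E}⁺ = {A, B, C, D, E} — all of the relation — so {A, E} is a candidate key.
Any other superkey properly contains one of these, so there are no further candidate keys.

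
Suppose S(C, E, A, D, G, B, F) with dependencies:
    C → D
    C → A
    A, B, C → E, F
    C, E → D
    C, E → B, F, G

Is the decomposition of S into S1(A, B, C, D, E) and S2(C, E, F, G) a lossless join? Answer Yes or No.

Yes

S1 ∩ S2 = {C, E}; its closure under F is {A, B, C, D, E, F, G}.
Since S1 ⊆ {A, B, C, D, E, F, G}, the intersection is a superkey of S1; the decomposition is lossless.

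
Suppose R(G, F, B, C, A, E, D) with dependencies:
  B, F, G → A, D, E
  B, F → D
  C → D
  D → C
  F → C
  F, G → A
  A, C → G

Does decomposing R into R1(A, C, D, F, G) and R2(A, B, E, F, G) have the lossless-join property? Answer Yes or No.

Yes

The shared attributes are {A, F, G} and {A, F, G}⁺ = {A, C, D, F, G}.
R1 is contained in that closure, so R1 ∩ R2 → R1 holds and the join is lossless.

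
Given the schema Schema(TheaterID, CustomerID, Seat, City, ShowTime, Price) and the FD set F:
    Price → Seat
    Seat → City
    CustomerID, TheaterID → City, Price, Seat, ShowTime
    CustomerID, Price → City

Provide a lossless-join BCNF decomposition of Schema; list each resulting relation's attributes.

Candidate key of the original relation: {CustomerID, TheaterID}.
Within {City, CustomerID, Price, Seat, ShowTime, TheaterID}: {Price}⁺ ∩ {City, CustomerID, Price, Seat, ShowTime, TheaterID} = {City, Price, Seat}, not the whole set, so Price → City, Seat violates BCNF; decompose into {City, Price, Seat} and {CustomerID, Price, ShowTime, TheaterID}.
Within {City, Price, Seat}: {Seat}⁺ ∩ {City, Price, Seat} = {City, Seat}, not the whole set, so Seat → City violates BCNF; decompose into {City, Seat} and {Price, Seat}.
{City, Seat} has no BCNF violation.
{Price, Seat} has no BCNF violation.
{CustomerID, Price, ShowTime, TheaterID} has no BCNF violation.

{City, Seat}; {CustomerID, Price, ShowTime, TheaterID}; {Price, Seat}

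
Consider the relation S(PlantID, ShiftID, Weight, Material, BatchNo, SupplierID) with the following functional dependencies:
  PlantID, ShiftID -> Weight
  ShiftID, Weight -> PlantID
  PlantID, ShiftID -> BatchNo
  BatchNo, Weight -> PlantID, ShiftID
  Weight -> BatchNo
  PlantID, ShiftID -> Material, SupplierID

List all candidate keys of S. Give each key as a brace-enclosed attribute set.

{Weight} is a candidate key since {Weight}⁺ = {BatchNo, Material, PlantID, ShiftID, SupplierID, Weight} covers every attribute.
{PlantID, ShiftID} is a candidate key since {PlantID, ShiftID}⁺ = {BatchNo, Material, PlantID, ShiftID, SupplierID, Weight} covers every attribute.
These are minimal and exhaustive — every other superkey contains one of them.

{PlantID, ShiftID}, {Weight}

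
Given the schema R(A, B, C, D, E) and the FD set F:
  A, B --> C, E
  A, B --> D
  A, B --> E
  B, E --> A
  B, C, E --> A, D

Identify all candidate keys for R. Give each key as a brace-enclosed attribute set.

Attributes never on any right-hand side: {B} — every candidate key must contain it.
{A, B} is a candidate key since {A, B}⁺ = {A, B, C, D, E} covers every attribute.
{B, E} is a candidate key since {B, E}⁺ = {A, B, C, D, E} covers every attribute.
Any other superkey properly contains one of these, so there are no further candidate keys.

{A, B}, {B, E}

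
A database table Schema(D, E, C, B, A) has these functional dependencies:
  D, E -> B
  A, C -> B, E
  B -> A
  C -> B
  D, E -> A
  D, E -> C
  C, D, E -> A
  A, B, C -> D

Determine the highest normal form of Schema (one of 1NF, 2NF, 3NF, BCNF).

Candidate keys: {C}, {D, E}. Prime attributes: {C, D, E}.
For B -> A we have {B}⁺ = {A, B}; {B} is not a superkey, so BCNF fails.
Because {A} is non-prime and the left side of B -> A is not a superkey, the relation is not in 3NF.
Checking every proper subset of each key, none determines a non-prime attribute — 2NF is satisfied.

2NF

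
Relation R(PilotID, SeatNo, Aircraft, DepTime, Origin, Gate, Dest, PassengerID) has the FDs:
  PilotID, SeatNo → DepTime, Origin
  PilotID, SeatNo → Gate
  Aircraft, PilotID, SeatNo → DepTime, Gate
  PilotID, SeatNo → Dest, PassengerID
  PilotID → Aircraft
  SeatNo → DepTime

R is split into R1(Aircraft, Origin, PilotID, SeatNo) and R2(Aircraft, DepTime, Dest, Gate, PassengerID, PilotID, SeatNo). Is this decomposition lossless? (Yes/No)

The shared attributes are {Aircraft, PilotID, SeatNo} and {Aircraft, PilotID, SeatNo}⁺ = {Aircraft, DepTime, Dest, Gate, Origin, PassengerID, PilotID, SeatNo}.
Since R1 ⊆ {Aircraft, DepTime, Dest, Gate, Origin, PassengerID, PilotID, SeatNo}, the intersection is a superkey of R1; the decomposition is lossless.

Yes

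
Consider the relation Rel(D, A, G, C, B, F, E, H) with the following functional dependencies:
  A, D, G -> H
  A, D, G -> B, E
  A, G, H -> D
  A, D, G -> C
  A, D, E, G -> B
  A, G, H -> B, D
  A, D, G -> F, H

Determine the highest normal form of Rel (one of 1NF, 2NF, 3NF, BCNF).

Candidate keys: {A, D, G}, {A, G, H}. Prime attributes: {A, D, G, H}.
The left-hand side of every FD is a superkey, so BCNF is satisfied.

BCNF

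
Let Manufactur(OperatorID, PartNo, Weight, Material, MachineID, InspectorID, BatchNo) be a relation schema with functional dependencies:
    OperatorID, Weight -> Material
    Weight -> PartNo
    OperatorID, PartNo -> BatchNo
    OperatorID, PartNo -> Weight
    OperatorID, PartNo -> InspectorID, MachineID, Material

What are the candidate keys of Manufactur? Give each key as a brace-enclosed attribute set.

{OperatorID} never appears on the right of any FD, so every key must include it.
{OperatorID, PartNo}⁺ = {BatchNo, InspectorID, MachineID, Material, OperatorID, PartNo, Weight} — all of the relation — so {OperatorID, PartNo} is a candidate key.
{OperatorID, Weight}⁺ = {BatchNo, InspectorID, MachineID, Material, OperatorID, PartNo, Weight} — all of the relation — so {OperatorID, Weight} is a candidate key.
No proper subset of any of these is a key, and no other minimal superkey exists.

{OperatorID, PartNo}, {OperatorID, Weight}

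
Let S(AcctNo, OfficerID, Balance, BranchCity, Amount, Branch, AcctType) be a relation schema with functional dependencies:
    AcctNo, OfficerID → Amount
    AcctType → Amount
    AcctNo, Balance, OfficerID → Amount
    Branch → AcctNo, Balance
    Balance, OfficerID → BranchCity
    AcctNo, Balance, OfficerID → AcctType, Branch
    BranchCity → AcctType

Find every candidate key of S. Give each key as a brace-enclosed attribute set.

No FD produces {OfficerID}, so it must be in every candidate key.
{Branch, OfficerID}⁺ = {AcctNo, AcctType, Amount, Balance, Branch, BranchCity, OfficerID} — all of the relation — so {Branch, OfficerID} is a candidate key.
{AcctNo, Balance, OfficerID}⁺ = {AcctNo, AcctType, Amount, Balance, Branch, BranchCity, OfficerID} — all of the relation — so {AcctNo, Balance, OfficerID} is a candidate key.
No proper subset of any of these is a key, and no other minimal superkey exists.

{AcctNo, Balance, OfficerID}, {Branch, OfficerID}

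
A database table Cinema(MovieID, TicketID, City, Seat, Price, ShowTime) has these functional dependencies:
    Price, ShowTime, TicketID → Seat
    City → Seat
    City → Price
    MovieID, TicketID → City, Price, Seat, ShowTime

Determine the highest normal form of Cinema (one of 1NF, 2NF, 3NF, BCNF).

Candidate key: {MovieID, TicketID}. Prime attributes: {MovieID, TicketID}.
For Price, ShowTime, TicketID → Seat we have {Price, ShowTime, TicketID}⁺ = {Price, Seat, ShowTime, TicketID}; {Price, ShowTime, TicketID} is not a superkey, so BCNF fails.
Because {Seat} is non-prime and the left side of Price, ShowTime, TicketID → Seat is not a superkey, the relation is not in 3NF.
No proper subset of a key has a non-prime attribute in its closure, so there is no partial dependency; 2NF holds.

2NF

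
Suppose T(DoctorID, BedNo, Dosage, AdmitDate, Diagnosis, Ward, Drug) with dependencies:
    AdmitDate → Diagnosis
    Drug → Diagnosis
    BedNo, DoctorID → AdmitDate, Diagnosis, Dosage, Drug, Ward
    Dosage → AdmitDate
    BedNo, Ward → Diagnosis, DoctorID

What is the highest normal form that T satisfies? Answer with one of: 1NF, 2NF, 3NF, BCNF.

2NF

Candidate keys: {BedNo, DoctorID}, {BedNo, Ward}. Prime attributes: {BedNo, DoctorID, Ward}.
AdmitDate → Diagnosis: {AdmitDate}⁺ = {AdmitDate, Diagnosis}, which is not all of the attributes, so the left side is not a superkey — BCNF is violated.
Because {Diagnosis} is non-prime and the left side of AdmitDate → Diagnosis is not a superkey, the relation is not in 3NF.
No proper subset of a key has a non-prime attribute in its closure, so there is no partial dependency; 2NF holds.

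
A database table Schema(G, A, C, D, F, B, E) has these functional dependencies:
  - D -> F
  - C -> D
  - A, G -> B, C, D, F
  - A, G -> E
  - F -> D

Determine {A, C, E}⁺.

{A, C, D, E, F}

Start with {A, C, E}.
C -> D applies; add {D} → now {A, C, D, E}.
D -> F applies; add {F} → now {A, C, D, E, F}.
No further FD applies.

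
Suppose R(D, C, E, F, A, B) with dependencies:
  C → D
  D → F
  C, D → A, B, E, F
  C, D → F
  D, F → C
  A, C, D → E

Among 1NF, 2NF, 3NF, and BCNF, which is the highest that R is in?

BCNF

Candidate keys: {C}, {D}. Prime attributes: {C, D}.
The left-hand side of every FD is a superkey, so BCNF is satisfied.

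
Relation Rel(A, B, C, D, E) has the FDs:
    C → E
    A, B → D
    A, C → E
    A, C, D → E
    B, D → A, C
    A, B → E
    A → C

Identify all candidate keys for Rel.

No FD produces {B}, so it must be in every candidate key.
{A, B} is a candidate key since {A, B}⁺ = {A, B, C, D, E} covers every attribute.
{B, D} is a candidate key since {B, D}⁺ = {A, B, C, D, E} covers every attribute.
Any other superkey properly contains one of these, so there are no further candidate keys.

{A, B}, {B, D}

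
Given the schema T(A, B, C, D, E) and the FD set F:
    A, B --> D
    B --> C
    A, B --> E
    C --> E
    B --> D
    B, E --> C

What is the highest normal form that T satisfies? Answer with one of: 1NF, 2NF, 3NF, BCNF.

1NF

Candidate key: {A, B}. Prime attributes: {A, B}.
B --> C: {B}⁺ = {B, C, D, E}, which is not all of the attributes, so the left side is not a superkey — BCNF is violated.
B --> C has non-prime {C} on the right and a non-superkey on the left, so 3NF fails.
The proper key subset {B} of {A, B} determines non-prime {C, D, E}, so the relation is not even in 2NF.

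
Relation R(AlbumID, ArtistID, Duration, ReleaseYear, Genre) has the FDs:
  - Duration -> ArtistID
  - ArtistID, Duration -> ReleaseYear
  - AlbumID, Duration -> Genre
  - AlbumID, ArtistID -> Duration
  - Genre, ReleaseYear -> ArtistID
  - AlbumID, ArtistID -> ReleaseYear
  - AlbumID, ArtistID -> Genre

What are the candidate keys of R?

{AlbumID} never appears on the right of any FD, so every key must include it.
Closure of {AlbumID, ArtistID} is {AlbumID, ArtistID, Duration, Genre, ReleaseYear}, the whole schema; {AlbumID, ArtistID} is a candidate key.
Closure of {AlbumID, Duration} is {AlbumID, ArtistID, Duration, Genre, ReleaseYear}, the whole schema; {AlbumID, Duration} is a candidate key.
Closure of {AlbumID, Genre, ReleaseYear} is {AlbumID, ArtistID, Duration, Genre, ReleaseYear}, the whole schema; {AlbumID, Genre, ReleaseYear} is a candidate key.
Any other superkey properly contains one of these, so there are no further candidate keys.

{AlbumID, ArtistID}, {AlbumID, Duration}, {AlbumID, Genre, ReleaseYear}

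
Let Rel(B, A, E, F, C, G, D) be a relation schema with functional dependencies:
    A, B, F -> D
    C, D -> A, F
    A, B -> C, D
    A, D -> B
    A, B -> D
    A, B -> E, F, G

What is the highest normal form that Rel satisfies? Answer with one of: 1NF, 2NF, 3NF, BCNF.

BCNF

Candidate keys: {A, B}, {A, D}, {C, D}. Prime attributes: {A, B, C, D}.
Every FD has a superkey on the left, so the relation is in BCNF.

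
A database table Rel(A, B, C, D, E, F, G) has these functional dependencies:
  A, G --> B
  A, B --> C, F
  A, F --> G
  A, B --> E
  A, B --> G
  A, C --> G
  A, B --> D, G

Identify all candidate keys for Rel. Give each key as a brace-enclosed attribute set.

{A, B}, {A, C}, {A, F}, {A, G}

Attributes never on any right-hand side: {A} — every candidate key must contain it.
{A, B}⁺ = {A, B, C, D, E, F, G} — all of the relation — so {A, B} is a candidate key.
{A, C}⁺ = {A, B, C, D, E, F, G} — all of the relation — so {A, C} is a candidate key.
{A, F}⁺ = {A, B, C, D, E, F, G} — all of the relation — so {A, F} is a candidate key.
{A, G}⁺ = {A, B, C, D, E, F, G} — all of the relation — so {A, G} is a candidate key.
Any other superkey properly contains one of these, so there are no further candidate keys.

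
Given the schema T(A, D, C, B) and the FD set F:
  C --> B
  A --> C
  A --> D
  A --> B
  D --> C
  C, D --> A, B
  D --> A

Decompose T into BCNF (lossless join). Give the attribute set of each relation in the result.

Candidate keys of the original relation: {A}, {D}.
Within {A, B, C, D}: {C}⁺ ∩ {A, B, C, D} = {B, C}, not the whole set, so C --> B violates BCNF; decompose into {B, C} and {A, C, D}.
{B, C} is in BCNF.
{A, C, D} is in BCNF.

{A, C, D}; {B, C}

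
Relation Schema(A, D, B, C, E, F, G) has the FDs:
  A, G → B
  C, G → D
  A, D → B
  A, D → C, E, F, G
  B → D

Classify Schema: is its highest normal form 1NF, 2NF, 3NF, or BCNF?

Candidate keys: {A, B}, {A, D}, {A, G}. Prime attributes: {A, B, D, G}.
C, G → D breaks BCNF: {C, G}⁺ = {C, D, G}, so {C, G} is not a superkey.
Since {D} ⊆ prime attributes and every other non-superkey FD also has a prime right side, the schema is in 3NF.

3NF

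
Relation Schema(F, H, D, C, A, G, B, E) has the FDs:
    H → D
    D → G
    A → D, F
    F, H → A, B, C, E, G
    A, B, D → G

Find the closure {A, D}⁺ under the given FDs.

Start with {A, D}.
D → G applies; add {G} → now {A, D, G}.
A → D, F applies; add {F} → now {A, D, F, G}.
No further FD applies.

{A, D, F, G}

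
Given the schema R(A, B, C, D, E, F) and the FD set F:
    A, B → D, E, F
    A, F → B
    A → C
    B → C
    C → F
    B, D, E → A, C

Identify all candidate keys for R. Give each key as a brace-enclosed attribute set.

{A}⁺ = {A, B, C, D, E, F} — all of the relation — so {A} is a candidate key.
{B, D, E}⁺ = {A, B, C, D, E, F} — all of the relation — so {B, D, E} is a candidate key.
No proper subset of any of these is a key, and no other minimal superkey exists.

{A}, {B, D, E}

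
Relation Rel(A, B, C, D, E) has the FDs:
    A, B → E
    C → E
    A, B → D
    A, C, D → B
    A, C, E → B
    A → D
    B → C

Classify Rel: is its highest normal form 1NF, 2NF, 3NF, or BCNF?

1NF

Candidate keys: {A, B}, {A, C}. Prime attributes: {A, B, C}.
C → E: {C}⁺ = {C, E}, which is not all of the attributes, so the left side is not a superkey — BCNF is violated.
Because {E} is non-prime and the left side of C → E is not a superkey, the relation is not in 3NF.
{A} is a proper subset of the key {A, B}, and {A}⁺ contains the non-prime attribute {D} — a partial dependency, so 2NF is violated.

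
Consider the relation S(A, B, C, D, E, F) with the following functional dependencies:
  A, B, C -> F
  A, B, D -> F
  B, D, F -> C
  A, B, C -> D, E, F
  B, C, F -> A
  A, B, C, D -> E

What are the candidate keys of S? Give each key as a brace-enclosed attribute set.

Attributes never on any right-hand side: {B} — every candidate key must contain it.
{A, B, C}⁺ = {A, B, C, D, E, F} — all of the relation — so {A, B, C} is a candidate key.
{A, B, D}⁺ = {A, B, C, D, E, F} — all of the relation — so {A, B, D} is a candidate key.
{B, C, F}⁺ = {A, B, C, D, E, F} — all of the relation — so {B, C, F} is a candidate key.
{B, D, F}⁺ = {A, B, C, D, E, F} — all of the relation — so {B, D, F} is a candidate key.
No proper subset of any of these is a key, and no other minimal superkey exists.

{A, B, C}, {A, B, D}, {B, C, F}, {B, D, F}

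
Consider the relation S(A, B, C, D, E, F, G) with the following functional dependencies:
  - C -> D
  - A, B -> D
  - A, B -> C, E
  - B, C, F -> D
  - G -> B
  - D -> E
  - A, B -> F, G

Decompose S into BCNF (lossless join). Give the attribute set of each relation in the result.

{A, C, F, G}; {B, G}; {C, D}; {D, E}

Candidate keys of the original relation: {A, B}, {A, G}.
In {A, B, C, D, E, F, G}, {C} is not a superkey ({C}⁺ restricted to this set is {C, D, E}), so split on C -> D, E into {C, D, E} and {A, B, C, F, G}.
In {C, D, E}, {D} is not a superkey ({D}⁺ restricted to this set is {D, E}), so split on D -> E into {D, E} and {C, D}.
{D, E} has no BCNF violation.
{C, D} has no BCNF violation.
In {A, B, C, F, G}, {G} is not a superkey ({G}⁺ restricted to this set is {B, G}), so split on G -> B into {B, G} and {A, C, F, G}.
{B, G} has no BCNF violation.
{A, C, F, G} has no BCNF violation.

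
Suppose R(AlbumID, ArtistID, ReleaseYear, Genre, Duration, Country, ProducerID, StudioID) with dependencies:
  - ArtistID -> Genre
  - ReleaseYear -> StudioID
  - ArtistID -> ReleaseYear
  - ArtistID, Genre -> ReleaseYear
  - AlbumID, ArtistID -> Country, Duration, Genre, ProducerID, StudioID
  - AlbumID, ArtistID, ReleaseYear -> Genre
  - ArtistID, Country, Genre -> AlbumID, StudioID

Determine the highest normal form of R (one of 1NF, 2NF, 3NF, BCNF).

1NF

Candidate keys: {AlbumID, ArtistID}, {ArtistID, Country}. Prime attributes: {AlbumID, ArtistID, Country}.
ArtistID -> Genre breaks BCNF: {ArtistID}⁺ = {ArtistID, Genre, ReleaseYear, StudioID}, so {ArtistID} is not a superkey.
ArtistID -> Genre determines the non-prime attribute {Genre} from a non-superkey — 3NF is violated.
Since {ArtistID} ⊂ {AlbumID, ArtistID} and {ArtistID}⁺ ⊇ {Genre, ReleaseYear, StudioID} with {Genre, ReleaseYear, StudioID} non-prime, there is a partial dependency; 2NF fails.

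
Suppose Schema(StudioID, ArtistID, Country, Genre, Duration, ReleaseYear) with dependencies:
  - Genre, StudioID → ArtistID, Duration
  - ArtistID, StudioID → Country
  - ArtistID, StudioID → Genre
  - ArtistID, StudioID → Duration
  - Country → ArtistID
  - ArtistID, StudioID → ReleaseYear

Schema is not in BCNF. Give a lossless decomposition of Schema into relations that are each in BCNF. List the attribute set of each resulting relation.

Candidate keys of the original relation: {ArtistID, StudioID}, {Country, StudioID}, {Genre, StudioID}.
Within {ArtistID, Country, Duration, Genre, ReleaseYear, StudioID}: {Country}⁺ ∩ {ArtistID, Country, Duration, Genre, ReleaseYear, StudioID} = {ArtistID, Country}, not the whole set, so Country → ArtistID violates BCNF; decompose into {ArtistID, Country} and {Country, Duration, Genre, ReleaseYear, StudioID}.
{ArtistID, Country} has no BCNF violation.
{Country, Duration, Genre, ReleaseYear, StudioID} has no BCNF violation.

{ArtistID, Country}; {Country, Duration, Genre, ReleaseYear, StudioID}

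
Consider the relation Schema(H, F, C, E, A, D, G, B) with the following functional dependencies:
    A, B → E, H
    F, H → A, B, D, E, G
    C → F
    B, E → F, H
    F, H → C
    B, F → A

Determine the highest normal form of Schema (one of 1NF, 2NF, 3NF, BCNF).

Candidate keys: {A, B}, {B, C}, {B, E}, {B, F}, {C, H}, {F, H}. Prime attributes: {A, B, C, E, F, H}.
For C → F we have {C}⁺ = {C, F}; {C} is not a superkey, so BCNF fails.
But every attribute on its right side ({F}) is prime, and the same holds for every other non-superkey FD, so 3NF still holds.

3NF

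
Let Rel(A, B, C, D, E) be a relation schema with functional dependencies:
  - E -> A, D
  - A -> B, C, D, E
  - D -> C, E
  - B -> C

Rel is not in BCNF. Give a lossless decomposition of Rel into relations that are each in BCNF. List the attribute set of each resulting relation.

Candidate keys of the original relation: {A}, {D}, {E}.
Within {A, B, C, D, E}: {B}⁺ ∩ {A, B, C, D, E} = {B, C}, not the whole set, so B -> C violates BCNF; decompose into {B, C} and {A, B, D, E}.
{B, C}: every determinant is a superkey — BCNF.
{A, B, D, E}: every determinant is a superkey — BCNF.

{A, B, D, E}; {B, C}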